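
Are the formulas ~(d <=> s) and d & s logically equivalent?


Compare truth tables:
d | s | φ | ψ
-------------
False | False | False | False
True | False | True | False
False | True | True | False
True | True | False | True
They differ at row 2 (d=True, s=False): φ=True but ψ=False.

No, they are not logically equivalent.


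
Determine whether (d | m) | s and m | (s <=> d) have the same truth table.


Compare truth tables:
d | m | s | φ | ψ
-----------------
False | False | False | False | True
True | False | False | True | False
False | True | False | True | True
True | True | False | True | True
False | False | True | True | False
True | False | True | True | True
False | True | True | True | True
True | True | True | True | True
They differ at row 1 (d=False, m=False, s=False): φ=False but ψ=True.

No, they are not logically equivalent.


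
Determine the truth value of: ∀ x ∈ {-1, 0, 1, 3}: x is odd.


Evaluate the predicate on each element: -1:T, 0:F, 1:T, 3:T.
Counterexample x = 0 fails the predicate.

F


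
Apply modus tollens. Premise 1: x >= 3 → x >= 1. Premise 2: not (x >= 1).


Modus tollens: from (P → Q) and ¬Q, infer ¬P.
Q = 'x >= 1' is denied; since P → Q, P must also fail.

Not (x >= 3).


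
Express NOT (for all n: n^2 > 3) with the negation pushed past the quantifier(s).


¬(for all x: φ) = there exists x: ¬φ, and ¬(there exists x: φ) = for all x: ¬φ.
Apply to the universal statement.

there exists n: NOT(n^2 > 3)


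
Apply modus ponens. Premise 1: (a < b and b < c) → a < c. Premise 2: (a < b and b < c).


Modus ponens: from (P → Q) and P, infer Q.
P = '(a < b and b < c)' is asserted, and P → Q holds, so Q follows.

a < c.


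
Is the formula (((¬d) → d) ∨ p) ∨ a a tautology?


Build the truth table over {a, d, p}:
a | d | p | φ
-------------
F | F | F | F
T | F | F | T
F | T | F | T
T | T | F | T
F | F | T | T
T | F | T | T
F | T | T | T
T | T | T | T
Counterexample at row 1: with a=F, d=F, p=F, the formula is F.

No, it is not a tautology.


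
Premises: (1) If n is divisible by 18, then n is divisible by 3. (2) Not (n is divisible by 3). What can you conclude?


Modus tollens: from (P → Q) and ¬Q, infer ¬P.
Q = 'n is divisible by 3' is denied; since P → Q, P must also fail.

Not (n is divisible by 18).


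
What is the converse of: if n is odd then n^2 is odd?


The converse of (P → Q) is (Q → P). It is not in general equivalent to the original.
Here P = 'n is odd' and Q = 'n^2 is odd'.

If n^2 is odd, then n is odd.


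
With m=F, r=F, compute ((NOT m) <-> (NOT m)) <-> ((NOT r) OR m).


Substitute m=F, r=F:
NOT m = T
NOT m = T
(NOT m) <-> (NOT m) = T <-> T = T
NOT r = T
(NOT r) OR m = T OR F = T
((NOT m) <-> (NOT m)) <-> ((NOT r) OR m) = T <-> T = T

T


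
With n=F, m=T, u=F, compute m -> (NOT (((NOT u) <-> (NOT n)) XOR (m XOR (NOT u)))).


Substitute n=F, m=T, u=F:
NOT u = T
NOT n = T
(NOT u) <-> (NOT n) = T <-> T = T
NOT u = T
m XOR (NOT u) = T XOR T = F
((NOT u) <-> (NOT n)) XOR (m XOR (NOT u)) = T XOR F = T
NOT (((NOT u) <-> (NOT n)) XOR (m XOR (NOT u))) = F
m -> (NOT (((NOT u) <-> (NOT n)) XOR (m XOR (NOT u)))) = T -> F = F

F


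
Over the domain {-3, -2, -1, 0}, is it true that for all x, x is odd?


Evaluate the predicate on each element: -3:T, -2:F, -1:T, 0:F.
Counterexample x = -2 fails the predicate.

F


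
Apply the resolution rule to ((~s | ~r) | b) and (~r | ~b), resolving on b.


The clauses contain complementary literals b and ~b.
Resolution eliminates this pair and disjoins the remaining literals (merging duplicates).

(~s | ~r)


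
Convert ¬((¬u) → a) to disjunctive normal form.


Step 1: Rewrite implication then negate: ¬(¬(¬u) ∨ a) = (¬u) ∧ ¬a.

(¬u) ∧ (¬a)


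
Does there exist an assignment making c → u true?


Search for a satisfying assignment over {c, u}.
Try c=F, u=F: the formula evaluates to T.
A satisfying assignment exists.

Satisfiable.


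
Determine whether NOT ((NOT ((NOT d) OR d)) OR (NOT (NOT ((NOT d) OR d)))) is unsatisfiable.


Truth table over {d}:
d | φ
-----
F | F
T | F
Every row is false.

Yes, it is a contradiction.


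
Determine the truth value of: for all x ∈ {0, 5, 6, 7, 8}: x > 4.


Evaluate the predicate on each element: 0:F, 5:T, 6:T, 7:T, 8:T.
Counterexample x = 0 fails the predicate.

F


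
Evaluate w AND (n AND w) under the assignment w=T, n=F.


Substitute w=T, n=F:
n AND w = F AND T = F
w AND (n AND w) = T AND F = F

F


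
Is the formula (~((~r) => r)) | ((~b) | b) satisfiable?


Search for a satisfying assignment over {b, r}.
Try b=False, r=False: the formula evaluates to True.
A satisfying assignment exists.

Satisfiable.


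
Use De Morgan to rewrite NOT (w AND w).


De Morgan: the negation of a conjunction is the disjunction of the negations.
Distribute NOT across AND, flipping it to OR, and negate each literal.

(NOT w) OR (NOT w)


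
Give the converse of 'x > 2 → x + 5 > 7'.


The converse of (P → Q) is (Q → P). It is not in general equivalent to the original.
Here P = 'x > 2' and Q = 'x + 5 > 7'.

If x + 5 > 7, then x > 2.


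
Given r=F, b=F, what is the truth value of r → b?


Implication is false only when antecedent is true and consequent is false.
Substitute: r=F, b=F.
F → F evaluates to T.

T


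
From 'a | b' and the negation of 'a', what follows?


Disjunctive syllogism: from (P ∨ Q) and ¬P, infer Q.
One disjunct, 'a', is ruled out; the other must hold.

b


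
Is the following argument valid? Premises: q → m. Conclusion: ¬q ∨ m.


This matches the form of material implication: the conclusion follows in every model of the premises.

Valid.


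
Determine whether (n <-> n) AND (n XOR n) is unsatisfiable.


Truth table over {n}:
n | φ
-----
F | F
T | F
Every row is false.

Yes, it is a contradiction.


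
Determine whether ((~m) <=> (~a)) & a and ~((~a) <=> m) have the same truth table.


Compare truth tables:
a | m | φ | ψ
-------------
False | False | False | True
True | False | False | False
False | True | False | False
True | True | True | True
They differ at row 1 (a=False, m=False): φ=False but ψ=True.

No, they are not logically equivalent.


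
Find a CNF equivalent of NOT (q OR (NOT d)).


Step 1: Apply De Morgan: ¬(q ∨ (¬d)) = ¬q ∧ ¬(¬d).
Step 2: Eliminate any double negations (¬¬X = X).

(NOT q) AND d


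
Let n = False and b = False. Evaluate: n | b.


Disjunction is false only when both operands are false.
Substitute: n=False, b=False.
False | False evaluates to False.

False


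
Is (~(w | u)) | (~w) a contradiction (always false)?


Truth table over {u, w}:
u | w | φ
---------
False | False | True
True | False | True
False | True | False
True | True | False
Satisfying assignment at row 1: u=False, w=False gives True.

No, it is not a contradiction.


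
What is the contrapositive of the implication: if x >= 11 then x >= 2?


The contrapositive of (P → Q) is (¬Q → ¬P); it is logically equivalent to the original.
Here P = 'x >= 11' and Q = 'x >= 2'.

If not (x >= 2), then not (x >= 11).


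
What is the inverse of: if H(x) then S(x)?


The inverse of (P → Q) is (¬P → ¬Q). It is equivalent to the converse, not to the original.
Here P = 'H(x)' and Q = 'S(x)'.

If not (H(x)), then not (S(x)).


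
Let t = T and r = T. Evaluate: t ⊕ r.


Exclusive or is true when exactly one operand is true.
Substitute: t=T, r=T.
T ⊕ T evaluates to F.

F


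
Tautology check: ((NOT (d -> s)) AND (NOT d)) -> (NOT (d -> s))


Build the truth table over {d, s}:
d | s | φ
---------
F | F | T
T | F | T
F | T | T
T | T | T
Every row evaluates to true.

Yes, it is a tautology.


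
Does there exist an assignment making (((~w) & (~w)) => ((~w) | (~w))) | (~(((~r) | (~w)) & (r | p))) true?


Search for a satisfying assignment over {p, r, w}.
Try p=False, r=False, w=False: the formula evaluates to True.
A satisfying assignment exists.

Satisfiable.


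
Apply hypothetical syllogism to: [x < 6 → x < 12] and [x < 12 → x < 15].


Hypothetical syllogism: from (P → Q) and (Q → R), infer (P → R).
Chain the two implications through the shared middle term 'x < 12'.

x < 6 → x < 15


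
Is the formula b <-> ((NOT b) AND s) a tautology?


Build the truth table over {b, s}:
b | s | φ
---------
F | F | T
T | F | F
F | T | F
T | T | F
Counterexample at row 2: with b=T, s=F, the formula is F.

No, it is not a tautology.


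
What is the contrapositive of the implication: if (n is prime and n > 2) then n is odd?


The contrapositive of (P → Q) is (¬Q → ¬P); it is logically equivalent to the original.
Here P = '(n is prime and n > 2)' and Q = 'n is odd'.

If not (n is odd), then not ((n is prime and n > 2)).


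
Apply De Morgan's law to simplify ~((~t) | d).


De Morgan: the negation of a disjunction is the conjunction of the negations.
Distribute ~ across |, flipping it to &, and negate each literal.

t & (~d)


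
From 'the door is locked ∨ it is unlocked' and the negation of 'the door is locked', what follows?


Disjunctive syllogism: from (P ∨ Q) and ¬P, infer Q.
One disjunct, 'the door is locked', is ruled out; the other must hold.

it is unlocked


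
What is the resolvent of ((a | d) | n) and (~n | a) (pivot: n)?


The clauses contain complementary literals n and ~n.
Resolution eliminates this pair and disjoins the remaining literals (merging duplicates).

(d | a)


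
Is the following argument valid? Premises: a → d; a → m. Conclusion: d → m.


This is (no valid rule). There exist truth assignments where the premises are all true but the conclusion is false.

Invalid.


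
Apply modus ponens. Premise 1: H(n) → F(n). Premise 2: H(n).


Modus ponens: from (P → Q) and P, infer Q.
P = 'H(n)' is asserted, and P → Q holds, so Q follows.

F(n).


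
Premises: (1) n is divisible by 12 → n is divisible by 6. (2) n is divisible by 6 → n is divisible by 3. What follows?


Hypothetical syllogism: from (P → Q) and (Q → R), infer (P → R).
Chain the two implications through the shared middle term 'n is divisible by 6'.

n is divisible by 12 → n is divisible by 3


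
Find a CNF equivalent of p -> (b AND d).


Step 1: Rewrite p → (b ∧ d) as ¬p ∨ (b ∧ d).
Step 2: Distribute ∨ over ∧.

((NOT p) OR b) AND ((NOT p) OR d)


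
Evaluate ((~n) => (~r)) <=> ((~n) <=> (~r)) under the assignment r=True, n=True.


Substitute r=True, n=True:
~n = False
~r = False
(~n) => (~r) = False => False = True
~n = False
~r = False
(~n) <=> (~r) = False <=> False = True
((~n) => (~r)) <=> ((~n) <=> (~r)) = True <=> True = True

True


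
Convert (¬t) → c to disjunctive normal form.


Step 1: Rewrite (¬t) → c as ¬(¬t) ∨ c.
Step 2: Eliminate any double negations (¬¬X = X).

t ∨ c


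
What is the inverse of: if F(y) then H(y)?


The inverse of (P → Q) is (¬P → ¬Q). It is equivalent to the converse, not to the original.
Here P = 'F(y)' and Q = 'H(y)'.

If not (F(y)), then not (H(y)).


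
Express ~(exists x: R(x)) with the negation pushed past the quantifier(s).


¬(forall x: φ) = exists x: ¬φ, and ¬(exists x: φ) = forall x: ¬φ.
Apply to the existential statement.

forall x: ~(R(x))


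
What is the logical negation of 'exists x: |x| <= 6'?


¬(forall x: φ) = exists x: ¬φ, and ¬(exists x: φ) = forall x: ¬φ.
Apply to the existential statement.

forall x: ~(|x| <= 6)


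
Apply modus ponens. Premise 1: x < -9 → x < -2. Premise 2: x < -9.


Modus ponens: from (P → Q) and P, infer Q.
P = 'x < -9' is asserted, and P → Q holds, so Q follows.

x < -2.


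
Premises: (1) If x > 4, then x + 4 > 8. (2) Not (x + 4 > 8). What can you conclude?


Modus tollens: from (P → Q) and ¬Q, infer ¬P.
Q = 'x + 4 > 8' is denied; since P → Q, P must also fail.

Not (x > 4).


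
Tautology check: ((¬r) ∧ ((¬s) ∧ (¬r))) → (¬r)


Build the truth table over {r, s}:
r | s | φ
---------
F | F | T
T | F | T
F | T | T
T | T | T
Every row evaluates to true.

Yes, it is a tautology.


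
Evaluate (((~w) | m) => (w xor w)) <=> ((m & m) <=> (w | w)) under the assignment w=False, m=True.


Substitute w=False, m=True:
~w = True
(~w) | m = True | True = True
w xor w = False xor False = False
((~w) | m) => (w xor w) = True => False = False
m & m = True & True = True
w | w = False | False = False
(m & m) <=> (w | w) = True <=> False = False
(((~w) | m) => (w xor w)) <=> ((m & m) <=> (w | w)) = False <=> False = True

True


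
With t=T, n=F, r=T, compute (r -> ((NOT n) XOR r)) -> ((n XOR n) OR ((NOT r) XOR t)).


Substitute t=T, n=F, r=T:
NOT n = T
(NOT n) XOR r = T XOR T = F
r -> ((NOT n) XOR r) = T -> F = F
n XOR n = F XOR F = F
NOT r = F
(NOT r) XOR t = F XOR T = T
(n XOR n) OR ((NOT r) XOR t) = F OR T = T
(r -> ((NOT n) XOR r)) -> ((n XOR n) OR ((NOT r) XOR t)) = F -> T = T

T


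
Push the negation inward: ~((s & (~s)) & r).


De Morgan: the negation of a conjunction is the disjunction of the negations.
Distribute ~ across &, flipping it to |, and negate each literal.

((~s) | s) | (~r)


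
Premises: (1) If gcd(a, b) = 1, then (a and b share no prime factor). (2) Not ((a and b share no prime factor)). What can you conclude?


Modus tollens: from (P → Q) and ¬Q, infer ¬P.
Q = '(a and b share no prime factor)' is denied; since P → Q, P must also fail.

Not (gcd(a, b) = 1).


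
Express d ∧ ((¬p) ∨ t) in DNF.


Step 1: Distribute ∧ over ∨: d ∧ ((¬p) ∨ t) = (d ∧ (¬p)) ∨ (d ∧ t).

(d ∧ (¬p)) ∨ (d ∧ t)


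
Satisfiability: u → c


Search for a satisfying assignment over {c, u}.
Try c=F, u=F: the formula evaluates to T.
A satisfying assignment exists.

Satisfiable.


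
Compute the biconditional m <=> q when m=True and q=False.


Biconditional is true when both operands have the same truth value.
Substitute: m=True, q=False.
True <=> False evaluates to False.

False


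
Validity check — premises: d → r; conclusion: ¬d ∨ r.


This matches the form of material implication: the conclusion follows in every model of the premises.

Valid.


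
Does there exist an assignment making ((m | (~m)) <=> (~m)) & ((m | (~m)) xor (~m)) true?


Check all 2 assignments over {m}:
m | φ
-----
False | False
True | False
No assignment makes the formula true.

Unsatisfiable.


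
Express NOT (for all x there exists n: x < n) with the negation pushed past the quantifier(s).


Negation flips each quantifier (∀↔∃) and negates the inner predicate.
¬(for all x there exists n: φ) = there exists x for all n: ¬φ.

there exists x for all n: NOT(x < n)


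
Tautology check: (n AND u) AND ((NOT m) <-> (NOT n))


Build the truth table over {m, n, u}:
m | n | u | φ
-------------
F | F | F | F
T | F | F | F
F | T | F | F
T | T | F | F
F | F | T | F
T | F | T | F
F | T | T | F
T | T | T | T
Counterexample at row 1: with m=F, n=F, u=F, the formula is F.

No, it is not a tautology.


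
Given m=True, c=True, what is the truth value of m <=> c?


Biconditional is true when both operands have the same truth value.
Substitute: m=True, c=True.
True <=> True evaluates to True.

True


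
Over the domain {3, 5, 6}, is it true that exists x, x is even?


Evaluate the predicate on each element: 3:False, 5:False, 6:True.
Witness x = 6 satisfies the predicate.

True


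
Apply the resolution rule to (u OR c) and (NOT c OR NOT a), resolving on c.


The clauses contain complementary literals c and NOTc.
Resolution eliminates this pair and disjoins the remaining literals (merging duplicates).

(u OR NOT a)


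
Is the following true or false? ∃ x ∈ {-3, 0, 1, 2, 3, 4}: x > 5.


Evaluate the predicate on each element: -3:F, 0:F, 1:F, 2:F, 3:F, 4:F.
No element satisfies the predicate.

F


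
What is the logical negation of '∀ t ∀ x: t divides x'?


Negation flips each quantifier (∀↔∃) and negates the inner predicate.
¬(∀ t ∀ x: φ) = ∃ t ∃ x: ¬φ.

∃ t ∃ x: ¬(t divides x)


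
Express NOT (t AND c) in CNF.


Step 1: Apply De Morgan: ¬(t ∧ c) = ¬t ∨ ¬c.

(NOT t) OR (NOT c)


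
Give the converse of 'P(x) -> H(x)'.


The converse of (P → Q) is (Q → P). It is not in general equivalent to the original.
Here P = 'P(x)' and Q = 'H(x)'.

If H(x), then P(x).


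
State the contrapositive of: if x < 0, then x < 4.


The contrapositive of (P → Q) is (¬Q → ¬P); it is logically equivalent to the original.
Here P = 'x < 0' and Q = 'x < 4'.

If not (x < 4), then not (x < 0).


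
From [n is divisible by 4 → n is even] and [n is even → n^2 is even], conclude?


Hypothetical syllogism: from (P → Q) and (Q → R), infer (P → R).
Chain the two implications through the shared middle term 'n is even'.

n is divisible by 4 → n^2 is even


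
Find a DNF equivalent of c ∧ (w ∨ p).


Step 1: Distribute ∧ over ∨: c ∧ (w ∨ p) = (c ∧ w) ∨ (c ∧ p).

(c ∧ w) ∨ (c ∧ p)


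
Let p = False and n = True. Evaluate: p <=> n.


Biconditional is true when both operands have the same truth value.
Substitute: p=False, n=True.
False <=> True evaluates to False.

False


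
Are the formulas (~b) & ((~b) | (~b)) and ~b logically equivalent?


Compare truth tables:
b | φ | ψ
---------
False | True | True
True | False | False
The columns φ and ψ agree on every row.

Yes, they are logically equivalent.


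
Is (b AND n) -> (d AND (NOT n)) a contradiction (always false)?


Truth table over {b, d, n}:
b | d | n | φ
-------------
F | F | F | T
T | F | F | T
F | T | F | T
T | T | F | T
F | F | T | T
T | F | T | F
F | T | T | T
T | T | T | F
Satisfying assignment at row 1: b=F, d=F, n=F gives T.

No, it is not a contradiction.


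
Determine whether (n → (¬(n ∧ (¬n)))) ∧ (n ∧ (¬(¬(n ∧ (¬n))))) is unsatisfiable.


Truth table over {n}:
n | φ
-----
F | F
T | F
Every row is false.

Yes, it is a contradiction.


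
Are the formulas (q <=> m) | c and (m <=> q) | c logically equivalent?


Compare truth tables:
c | m | q | φ | ψ
-----------------
False | False | False | True | True
True | False | False | True | True
False | True | False | False | False
True | True | False | True | True
False | False | True | False | False
True | False | True | True | True
False | True | True | True | True
True | True | True | True | True
The columns φ and ψ agree on every row.

Yes, they are logically equivalent.


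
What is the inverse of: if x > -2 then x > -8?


The inverse of (P → Q) is (¬P → ¬Q). It is equivalent to the converse, not to the original.
Here P = 'x > -2' and Q = 'x > -8'.

If not (x > -2), then not (x > -8).


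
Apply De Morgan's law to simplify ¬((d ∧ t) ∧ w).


De Morgan: the negation of a conjunction is the disjunction of the negations.
Distribute ¬ across ∧, flipping it to ∨, and negate each literal.

((¬d) ∨ (¬t)) ∨ (¬w)


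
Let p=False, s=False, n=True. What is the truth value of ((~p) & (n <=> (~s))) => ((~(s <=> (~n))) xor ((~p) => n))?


Substitute p=False, s=False, n=True:
… (earlier sub-steps elided)
~s = True
n <=> (~s) = True <=> True = True
(~p) & (n <=> (~s)) = True & True = True
~n = False
s <=> (~n) = False <=> False = True
~(s <=> (~n)) = False
~p = True
(~p) => n = True => True = True
(~(s <=> (~n))) xor ((~p) => n) = False xor True = True
((~p) & (n <=> (~s))) => ((~(s <=> (~n))) xor ((~p) => n)) = True => True = True

True


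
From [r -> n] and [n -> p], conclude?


Hypothetical syllogism: from (P → Q) and (Q → R), infer (P → R).
Chain the two implications through the shared middle term 'n'.

r -> p


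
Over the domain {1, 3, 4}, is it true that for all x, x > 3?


Evaluate the predicate on each element: 1:F, 3:F, 4:T.
Counterexample x = 1 fails the predicate.

F


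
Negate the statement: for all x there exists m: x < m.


Negation flips each quantifier (∀↔∃) and negates the inner predicate.
¬(for all x there exists m: φ) = there exists x for all m: ¬φ.

there exists x for all m: NOT(x < m)


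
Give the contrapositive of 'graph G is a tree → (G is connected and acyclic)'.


The contrapositive of (P → Q) is (¬Q → ¬P); it is logically equivalent to the original.
Here P = 'graph G is a tree' and Q = '(G is connected and acyclic)'.

If not ((G is connected and acyclic)), then not (graph G is a tree).


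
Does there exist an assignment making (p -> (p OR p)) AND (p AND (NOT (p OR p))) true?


Check all 2 assignments over {p}:
p | φ
-----
F | F
T | F
No assignment makes the formula true.

Unsatisfiable.


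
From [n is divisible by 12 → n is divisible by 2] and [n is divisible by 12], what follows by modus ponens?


Modus ponens: from (P → Q) and P, infer Q.
P = 'n is divisible by 12' is asserted, and P → Q holds, so Q follows.

n is divisible by 2.


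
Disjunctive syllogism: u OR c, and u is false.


Disjunctive syllogism: from (P ∨ Q) and ¬P, infer Q.
One disjunct, 'u', is ruled out; the other must hold.

c


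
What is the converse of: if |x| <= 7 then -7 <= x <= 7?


The converse of (P → Q) is (Q → P). It is not in general equivalent to the original.
Here P = '|x| <= 7' and Q = '-7 <= x <= 7'.

If -7 <= x <= 7, then |x| <= 7.


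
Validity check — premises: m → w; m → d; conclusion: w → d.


This is (no valid rule). There exist truth assignments where the premises are all true but the conclusion is false.

Invalid.


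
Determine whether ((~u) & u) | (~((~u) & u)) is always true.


Build the truth table over {u}:
u | φ
-----
False | True
True | True
Every row evaluates to true.

Yes, it is a tautology.


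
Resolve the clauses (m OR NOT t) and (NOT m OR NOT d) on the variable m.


The clauses contain complementary literals m and NOTm.
Resolution eliminates this pair and disjoins the remaining literals (merging duplicates).

(NOT t OR NOT d)


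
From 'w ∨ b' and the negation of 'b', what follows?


Disjunctive syllogism: from (P ∨ Q) and ¬P, infer Q.
One disjunct, 'b', is ruled out; the other must hold.

w


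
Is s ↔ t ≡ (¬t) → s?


Compare truth tables:
s | t | φ | ψ
-------------
F | F | T | F
T | F | F | T
F | T | F | T
T | T | T | T
They differ at row 1 (s=F, t=F): φ=T but ψ=F.

No, they are not logically equivalent.


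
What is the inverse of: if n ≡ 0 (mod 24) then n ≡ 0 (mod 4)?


The inverse of (P → Q) is (¬P → ¬Q). It is equivalent to the converse, not to the original.
Here P = 'n ≡ 0 (mod 24)' and Q = 'n ≡ 0 (mod 4)'.

If not (n ≡ 0 (mod 24)), then not (n ≡ 0 (mod 4)).


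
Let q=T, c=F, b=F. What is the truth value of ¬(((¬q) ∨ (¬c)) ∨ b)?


Substitute q=T, c=F, b=F:
¬q = F
¬c = T
(¬q) ∨ (¬c) = F ∨ T = T
((¬q) ∨ (¬c)) ∨ b = T ∨ F = T
¬(((¬q) ∨ (¬c)) ∨ b) = F

F


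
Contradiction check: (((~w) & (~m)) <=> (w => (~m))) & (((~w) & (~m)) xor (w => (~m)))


Truth table over {m, w}:
m | w | φ
---------
False | False | False
True | False | False
False | True | False
True | True | False
Every row is false.

Yes, it is a contradiction.


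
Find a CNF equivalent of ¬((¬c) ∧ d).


Step 1: Apply De Morgan: ¬((¬c) ∧ d) = ¬(¬c) ∨ ¬d.
Step 2: Eliminate any double negations (¬¬X = X).

c ∨ (¬d)


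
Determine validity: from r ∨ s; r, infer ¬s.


This is affirming a disjunct (fallacy). There exist truth assignments where the premises are all true but the conclusion is false.

Invalid.


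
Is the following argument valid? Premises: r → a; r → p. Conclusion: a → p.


This is (no valid rule). There exist truth assignments where the premises are all true but the conclusion is false.

Invalid.


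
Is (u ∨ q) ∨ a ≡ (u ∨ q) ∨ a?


Compare truth tables:
a | q | u | φ | ψ
-----------------
F | F | F | F | F
T | F | F | T | T
F | T | F | T | T
T | T | F | T | T
F | F | T | T | T
T | F | T | T | T
F | T | T | T | T
T | T | T | T | T
The columns φ and ψ agree on every row.

Yes, they are logically equivalent.


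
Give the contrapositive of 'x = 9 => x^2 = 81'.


The contrapositive of (P → Q) is (¬Q → ¬P); it is logically equivalent to the original.
Here P = 'x = 9' and Q = 'x^2 = 81'.

If not (x^2 = 81), then not (x = 9).


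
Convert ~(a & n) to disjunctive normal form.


Step 1: Apply De Morgan: ¬(a ∧ n) = ¬a ∨ ¬n.

(~a) | (~n)


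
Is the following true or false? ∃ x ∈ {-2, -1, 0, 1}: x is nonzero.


Evaluate the predicate on each element: -2:T, -1:T, 0:F, 1:T.
Witness x = -2 satisfies the predicate.

T


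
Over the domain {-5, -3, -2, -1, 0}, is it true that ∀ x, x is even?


Evaluate the predicate on each element: -5:F, -3:F, -2:T, -1:F, 0:T.
Counterexample x = -5 fails the predicate.

F


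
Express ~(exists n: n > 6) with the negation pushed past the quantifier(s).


¬(forall x: φ) = exists x: ¬φ, and ¬(exists x: φ) = forall x: ¬φ.
Apply to the existential statement.

forall n: ~(n > 6)


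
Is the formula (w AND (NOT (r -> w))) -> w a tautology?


Build the truth table over {r, w}:
r | w | φ
---------
F | F | T
T | F | T
F | T | T
T | T | T
Every row evaluates to true.

Yes, it is a tautology.


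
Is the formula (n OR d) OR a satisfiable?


Search for a satisfying assignment over {a, d, n}.
Try a=T, d=F, n=F: the formula evaluates to T.
A satisfying assignment exists.

Satisfiable.


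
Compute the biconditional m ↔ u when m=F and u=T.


Biconditional is true when both operands have the same truth value.
Substitute: m=F, u=T.
F ↔ T evaluates to F.

F


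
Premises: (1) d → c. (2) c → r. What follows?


Hypothetical syllogism: from (P → Q) and (Q → R), infer (P → R).
Chain the two implications through the shared middle term 'c'.

d → r


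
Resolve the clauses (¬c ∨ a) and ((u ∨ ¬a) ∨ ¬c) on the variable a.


The clauses contain complementary literals a and ¬a.
Resolution eliminates this pair and disjoins the remaining literals (merging duplicates).

(¬c ∨ u)


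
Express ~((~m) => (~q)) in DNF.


Step 1: Rewrite implication then negate: ¬(¬(¬m) ∨ (¬q)) = (¬m) ∧ ¬(¬q).
Step 2: Eliminate any double negations (¬¬X = X).

(~m) & q


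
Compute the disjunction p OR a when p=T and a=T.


Disjunction is false only when both operands are false.
Substitute: p=T, a=T.
T OR T evaluates to T.

T


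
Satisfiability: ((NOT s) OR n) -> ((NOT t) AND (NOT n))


Search for a satisfying assignment over {n, s, t}.
Try n=F, s=F, t=F: the formula evaluates to T.
A satisfying assignment exists.

Satisfiable.


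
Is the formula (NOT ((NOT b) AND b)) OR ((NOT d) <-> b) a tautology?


Build the truth table over {b, d}:
b | d | φ
---------
F | F | T
T | F | T
F | T | T
T | T | T
Every row evaluates to true.

Yes, it is a tautology.


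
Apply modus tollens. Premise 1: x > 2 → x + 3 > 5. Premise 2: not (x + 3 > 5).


Modus tollens: from (P → Q) and ¬Q, infer ¬P.
Q = 'x + 3 > 5' is denied; since P → Q, P must also fail.

Not (x > 2).


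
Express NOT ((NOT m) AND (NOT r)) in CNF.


Step 1: Apply De Morgan: ¬((¬m) ∧ (¬r)) = ¬(¬m) ∨ ¬(¬r).
Step 2: Eliminate any double negations (¬¬X = X).

m OR r


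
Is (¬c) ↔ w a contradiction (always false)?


Truth table over {c, w}:
c | w | φ
---------
F | F | F
T | F | T
F | T | T
T | T | F
Satisfying assignment at row 2: c=T, w=F gives T.

No, it is not a contradiction.


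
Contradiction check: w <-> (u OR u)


Truth table over {u, w}:
u | w | φ
---------
F | F | T
T | F | F
F | T | F
T | T | T
Satisfying assignment at row 1: u=F, w=F gives T.

No, it is not a contradiction.


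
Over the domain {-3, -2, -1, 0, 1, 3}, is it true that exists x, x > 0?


Evaluate the predicate on each element: -3:False, -2:False, -1:False, 0:False, 1:True, 3:True.
Witness x = 1 satisfies the predicate.

True


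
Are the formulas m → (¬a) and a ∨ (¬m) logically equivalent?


Compare truth tables:
a | m | φ | ψ
-------------
F | F | T | T
T | F | T | T
F | T | T | F
T | T | F | T
They differ at row 3 (a=F, m=T): φ=T but ψ=F.

No, they are not logically equivalent.


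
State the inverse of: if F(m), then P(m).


The inverse of (P → Q) is (¬P → ¬Q). It is equivalent to the converse, not to the original.
Here P = 'F(m)' and Q = 'P(m)'.

If not (F(m)), then not (P(m)).


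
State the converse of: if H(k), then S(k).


The converse of (P → Q) is (Q → P). It is not in general equivalent to the original.
Here P = 'H(k)' and Q = 'S(k)'.

If S(k), then H(k).


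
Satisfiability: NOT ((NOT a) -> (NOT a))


Check all 2 assignments over {a}:
a | φ
-----
F | F
T | F
No assignment makes the formula true.

Unsatisfiable.


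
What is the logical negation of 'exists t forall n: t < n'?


Negation flips each quantifier (∀↔∃) and negates the inner predicate.
¬(exists t forall n: φ) = forall t exists n: ¬φ.

forall t exists n: ~(t < n)


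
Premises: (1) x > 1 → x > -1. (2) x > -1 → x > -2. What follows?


Hypothetical syllogism: from (P → Q) and (Q → R), infer (P → R).
Chain the two implications through the shared middle term 'x > -1'.

x > 1 → x > -2


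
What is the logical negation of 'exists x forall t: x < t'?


Negation flips each quantifier (∀↔∃) and negates the inner predicate.
¬(exists x forall t: φ) = forall x exists t: ¬φ.

forall x exists t: ~(x < t)


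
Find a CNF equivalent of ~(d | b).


Step 1: Apply De Morgan: ¬(d ∨ b) = ¬d ∧ ¬b.

(~d) & (~b)


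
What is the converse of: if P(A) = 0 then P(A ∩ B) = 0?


The converse of (P → Q) is (Q → P). It is not in general equivalent to the original.
Here P = 'P(A) = 0' and Q = 'P(A ∩ B) = 0'.

If P(A ∩ B) = 0, then P(A) = 0.


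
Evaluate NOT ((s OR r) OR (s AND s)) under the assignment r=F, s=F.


Substitute r=F, s=F:
s OR r = F OR F = F
s AND s = F AND F = F
(s OR r) OR (s AND s) = F OR F = F
NOT ((s OR r) OR (s AND s)) = T

T


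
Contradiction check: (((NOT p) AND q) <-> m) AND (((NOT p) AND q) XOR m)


Truth table over {m, p, q}:
m | p | q | φ
-------------
F | F | F | F
T | F | F | F
F | T | F | F
T | T | F | F
F | F | T | F
T | F | T | F
F | T | T | F
T | T | T | F
Every row is false.

Yes, it is a contradiction.


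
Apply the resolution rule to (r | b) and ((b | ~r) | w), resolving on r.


The clauses contain complementary literals r and ~r.
Resolution eliminates this pair and disjoins the remaining literals (merging duplicates).

(b | w)


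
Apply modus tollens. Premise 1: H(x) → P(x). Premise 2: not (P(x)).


Modus tollens: from (P → Q) and ¬Q, infer ¬P.
Q = 'P(x)' is denied; since P → Q, P must also fail.

Not (H(x)).


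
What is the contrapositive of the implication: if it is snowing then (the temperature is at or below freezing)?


The contrapositive of (P → Q) is (¬Q → ¬P); it is logically equivalent to the original.
Here P = 'it is snowing' and Q = '(the temperature is at or below freezing)'.

If not ((the temperature is at or below freezing)), then not (it is snowing).


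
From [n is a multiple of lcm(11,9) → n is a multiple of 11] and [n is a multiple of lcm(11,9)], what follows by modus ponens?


Modus ponens: from (P → Q) and P, infer Q.
P = 'n is a multiple of lcm(11,9)' is asserted, and P → Q holds, so Q follows.

n is a multiple of 11.


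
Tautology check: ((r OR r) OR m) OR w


Build the truth table over {m, r, w}:
m | r | w | φ
-------------
F | F | F | F
T | F | F | T
F | T | F | T
T | T | F | T
F | F | T | T
T | F | T | T
F | T | T | T
T | T | T | T
Counterexample at row 1: with m=F, r=F, w=F, the formula is F.

No, it is not a tautology.


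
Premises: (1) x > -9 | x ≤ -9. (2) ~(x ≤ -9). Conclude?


Disjunctive syllogism: from (P ∨ Q) and ¬P, infer Q.
One disjunct, 'x ≤ -9', is ruled out; the other must hold.

x > -9


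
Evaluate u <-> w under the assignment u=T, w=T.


Substitute u=T, w=T:
u <-> w = T <-> T = T

T


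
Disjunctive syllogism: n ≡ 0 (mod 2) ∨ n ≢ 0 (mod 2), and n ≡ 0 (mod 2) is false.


Disjunctive syllogism: from (P ∨ Q) and ¬P, infer Q.
One disjunct, 'n ≡ 0 (mod 2)', is ruled out; the other must hold.

n ≢ 0 (mod 2)


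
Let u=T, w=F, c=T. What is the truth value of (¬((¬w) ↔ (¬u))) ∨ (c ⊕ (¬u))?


Substitute u=T, w=F, c=T:
¬w = T
¬u = F
(¬w) ↔ (¬u) = T ↔ F = F
¬((¬w) ↔ (¬u)) = T
¬u = F
c ⊕ (¬u) = T ⊕ F = T
(¬((¬w) ↔ (¬u))) ∨ (c ⊕ (¬u)) = T ∨ T = T

T


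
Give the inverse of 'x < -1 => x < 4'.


The inverse of (P → Q) is (¬P → ¬Q). It is equivalent to the converse, not to the original.
Here P = 'x < -1' and Q = 'x < 4'.

If not (x < -1), then not (x < 4).


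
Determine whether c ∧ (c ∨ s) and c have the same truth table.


Compare truth tables:
c | s | φ | ψ
-------------
F | F | F | F
T | F | T | T
F | T | F | F
T | T | T | T
The columns φ and ψ agree on every row.

Yes, they are logically equivalent.


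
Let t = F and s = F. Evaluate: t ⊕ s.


Exclusive or is true when exactly one operand is true.
Substitute: t=F, s=F.
F ⊕ F evaluates to F.

F


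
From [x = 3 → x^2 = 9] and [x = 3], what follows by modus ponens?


Modus ponens: from (P → Q) and P, infer Q.
P = 'x = 3' is asserted, and P → Q holds, so Q follows.

x^2 = 9.


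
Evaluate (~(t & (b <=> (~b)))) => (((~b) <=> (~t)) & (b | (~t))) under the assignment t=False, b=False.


Substitute t=False, b=False:
… (earlier sub-steps elided)
b <=> (~b) = False <=> True = False
t & (b <=> (~b)) = False & False = False
~(t & (b <=> (~b))) = True
~b = True
~t = True
(~b) <=> (~t) = True <=> True = True
~t = True
b | (~t) = False | True = True
((~b) <=> (~t)) & (b | (~t)) = True & True = True
(~(t & (b <=> (~b)))) => (((~b) <=> (~t)) & (b | (~t))) = True => True = True

True


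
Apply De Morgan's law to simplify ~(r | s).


De Morgan: the negation of a disjunction is the conjunction of the negations.
Distribute ~ across |, flipping it to &, and negate each literal.

(~r) & (~s)


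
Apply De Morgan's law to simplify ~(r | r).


De Morgan: the negation of a disjunction is the conjunction of the negations.
Distribute ~ across |, flipping it to &, and negate each literal.

(~r) & (~r)


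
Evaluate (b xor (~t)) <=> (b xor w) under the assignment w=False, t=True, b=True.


Substitute w=False, t=True, b=True:
~t = False
b xor (~t) = True xor False = True
b xor w = True xor False = True
(b xor (~t)) <=> (b xor w) = True <=> True = True

True


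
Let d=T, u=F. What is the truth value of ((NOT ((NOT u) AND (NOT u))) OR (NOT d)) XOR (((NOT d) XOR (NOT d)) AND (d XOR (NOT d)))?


Substitute d=T, u=F:
… (earlier sub-steps elided)
NOT ((NOT u) AND (NOT u)) = F
NOT d = F
(NOT ((NOT u) AND (NOT u))) OR (NOT d) = F OR F = F
NOT d = F
NOT d = F
(NOT d) XOR (NOT d) = F XOR F = F
NOT d = F
d XOR (NOT d) = T XOR F = T
((NOT d) XOR (NOT d)) AND (d XOR (NOT d)) = F AND T = F
((NOT ((NOT u) AND (NOT u))) OR (NOT d)) XOR (((NOT d) XOR (NOT d)) AND (d XOR (NOT d))) = F XOR F = F

F


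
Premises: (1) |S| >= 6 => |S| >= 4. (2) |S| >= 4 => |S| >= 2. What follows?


Hypothetical syllogism: from (P → Q) and (Q → R), infer (P → R).
Chain the two implications through the shared middle term '|S| >= 4'.

|S| >= 6 => |S| >= 2


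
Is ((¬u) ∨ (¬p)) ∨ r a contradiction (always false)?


Truth table over {p, r, u}:
p | r | u | φ
-------------
F | F | F | T
T | F | F | T
F | T | F | T
T | T | F | T
F | F | T | T
T | F | T | F
F | T | T | T
T | T | T | T
Satisfying assignment at row 1: p=F, r=F, u=F gives T.

No, it is not a contradiction.


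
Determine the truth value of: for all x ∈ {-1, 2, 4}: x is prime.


Evaluate the predicate on each element: -1:F, 2:T, 4:F.
Counterexample x = -1 fails the predicate.

F


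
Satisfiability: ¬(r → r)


Check all 2 assignments over {r}:
r | φ
-----
F | F
T | F
No assignment makes the formula true.

Unsatisfiable.


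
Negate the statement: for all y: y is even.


¬(for all x: φ) = there exists x: ¬φ, and ¬(there exists x: φ) = for all x: ¬φ.
Apply to the universal statement.

there exists y: NOT(y is even)


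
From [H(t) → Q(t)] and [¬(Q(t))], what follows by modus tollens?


Modus tollens: from (P → Q) and ¬Q, infer ¬P.
Q = 'Q(t)' is denied; since P → Q, P must also fail.

Not (H(t)).


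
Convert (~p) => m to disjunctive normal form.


Step 1: Rewrite (¬p) → m as ¬(¬p) ∨ m.
Step 2: Eliminate any double negations (¬¬X = X).

p | m


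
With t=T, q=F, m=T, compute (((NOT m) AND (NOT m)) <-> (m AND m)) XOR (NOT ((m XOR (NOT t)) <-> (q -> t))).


Substitute t=T, q=F, m=T:
… (earlier sub-steps elided)
NOT m = F
(NOT m) AND (NOT m) = F AND F = F
m AND m = T AND T = T
((NOT m) AND (NOT m)) <-> (m AND m) = F <-> T = F
NOT t = F
m XOR (NOT t) = T XOR F = T
q -> t = F -> T = T
(m XOR (NOT t)) <-> (q -> t) = T <-> T = T
NOT ((m XOR (NOT t)) <-> (q -> t)) = F
(((NOT m) AND (NOT m)) <-> (m AND m)) XOR (NOT ((m XOR (NOT t)) <-> (q -> t))) = F XOR F = F

F


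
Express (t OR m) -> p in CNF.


Step 1: Rewrite as ¬(t ∨ m) ∨ p = (¬t ∧ ¬m) ∨ p.
Step 2: Distribute ∨ over ∧.

((NOT t) OR p) AND ((NOT m) OR p)


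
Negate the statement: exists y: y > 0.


¬(forall x: φ) = exists x: ¬φ, and ¬(exists x: φ) = forall x: ¬φ.
Apply to the existential statement.

forall y: ~(y > 0)


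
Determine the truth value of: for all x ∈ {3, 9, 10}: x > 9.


Evaluate the predicate on each element: 3:F, 9:F, 10:T.
Counterexample x = 3 fails the predicate.

F


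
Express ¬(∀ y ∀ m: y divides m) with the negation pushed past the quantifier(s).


Negation flips each quantifier (∀↔∃) and negates the inner predicate.
¬(∀ y ∀ m: φ) = ∃ y ∃ m: ¬φ.

∃ y ∃ m: ¬(y divides m)


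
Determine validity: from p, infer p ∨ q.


This matches the form of disjunction introduction: the conclusion follows in every model of the premises.

Valid.


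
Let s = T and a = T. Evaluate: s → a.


Implication is false only when antecedent is true and consequent is false.
Substitute: s=T, a=T.
T → T evaluates to T.

T


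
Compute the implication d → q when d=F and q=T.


Implication is false only when antecedent is true and consequent is false.
Substitute: d=F, q=T.
F → T evaluates to T.

T


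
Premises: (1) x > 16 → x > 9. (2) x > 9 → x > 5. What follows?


Hypothetical syllogism: from (P → Q) and (Q → R), infer (P → R).
Chain the two implications through the shared middle term 'x > 9'.

x > 16 → x > 5


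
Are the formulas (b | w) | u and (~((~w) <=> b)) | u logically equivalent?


Compare truth tables:
b | u | w | φ | ψ
-----------------
False | False | False | False | True
True | False | False | True | False
False | True | False | True | True
True | True | False | True | True
False | False | True | True | False
True | False | True | True | True
False | True | True | True | True
True | True | True | True | True
They differ at row 1 (b=False, u=False, w=False): φ=False but ψ=True.

No, they are not logically equivalent.


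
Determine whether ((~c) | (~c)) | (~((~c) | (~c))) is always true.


Build the truth table over {c}:
c | φ
-----
False | True
True | True
Every row evaluates to true.

Yes, it is a tautology.
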